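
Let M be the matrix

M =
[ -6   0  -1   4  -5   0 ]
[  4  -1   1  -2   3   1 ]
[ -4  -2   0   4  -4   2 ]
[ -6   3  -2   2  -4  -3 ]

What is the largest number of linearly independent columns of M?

2

Row reduce to echelon form.
R2 ← R2 + (2/3)·R1: [0, -1, 1/3, 2/3, -1/3, 1]
R3 ← R3 − (2/3)·R1: [0, -2, 2/3, 4/3, -2/3, 2]
R4 ← R4 − R1: [0, 3, -1, -2, 1, -3]
R3 ← R3 − (2)·R2: [0, 0, 0, 0, 0, 0]
R4 ← R4 + (3)·R2: [0, 0, 0, 0, 0, 0]
Echelon form has 2 nonzero rows, so rank(M) = 2.
The rank gives the maximum number of linearly independent columns: 2.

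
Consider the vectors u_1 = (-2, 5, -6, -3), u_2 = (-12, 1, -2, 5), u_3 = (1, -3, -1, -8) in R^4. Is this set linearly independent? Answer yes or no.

yes

Form the matrix with these vectors as rows and row reduce.
R2 ← R2 − (6)·R1: [0, -29, 34, 23]
R3 ← R3 + (1/2)·R1: [0, -1/2, -4, -19/2]
R3 ← R3 − (1/58)·R2: [0, 0, -133/29, -287/29]
3 nonzero rows, so the 3 vectors span a space of dimension 3.
Since 3 = 3, the vectors are linearly independent.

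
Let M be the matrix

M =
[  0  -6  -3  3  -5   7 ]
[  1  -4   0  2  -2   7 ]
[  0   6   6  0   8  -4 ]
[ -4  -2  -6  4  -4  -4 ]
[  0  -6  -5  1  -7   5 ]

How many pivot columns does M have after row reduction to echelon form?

Row reduce to echelon form.
Swap R1 ↔ R2
R4 ← R4 + (4)·R1: [0, -18, -6, 12, -12, 24]
R3 ← R3 + R2: [0, 0, 3, 3, 3, 3]
R4 ← R4 − (3)·R2: [0, 0, 3, 3, 3, 3]
R5 ← R5 − R2: [0, 0, -2, -2, -2, -2]
R4 ← R4 − R3: [0, 0, 0, 0, 0, 0]
R5 ← R5 + (2/3)·R3: [0, 0, 0, 0, 0, 0]
Echelon form has 3 nonzero rows, so rank(M) = 3.
Each nonzero row contributes one pivot column: 3 pivot columns.

3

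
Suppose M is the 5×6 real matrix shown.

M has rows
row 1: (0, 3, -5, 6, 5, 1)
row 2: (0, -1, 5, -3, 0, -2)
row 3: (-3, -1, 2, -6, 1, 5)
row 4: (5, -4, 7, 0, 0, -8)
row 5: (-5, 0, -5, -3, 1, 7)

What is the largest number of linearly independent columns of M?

5

Row reduce to echelon form.
Swap R1 ↔ R3
R4 ← R4 + (5/3)·R1: [0, -17/3, 31/3, -10, 5/3, 1/3]
R5 ← R5 − (5/3)·R1: [0, 5/3, -25/3, 7, -2/3, -4/3]
R3 ← R3 + (3)·R2: [0, 0, 10, -3, 5, -5]
R4 ← R4 − (17/3)·R2: [0, 0, -18, 7, 5/3, 35/3]
R5 ← R5 + (5/3)·R2: [0, 0, 0, 2, -2/3, -14/3]
R4 ← R4 + (9/5)·R3: [0, 0, 0, 8/5, 32/3, 8/3]
R5 ← R5 − (5/4)·R4: [0, 0, 0, 0, -14, -8]
Echelon form has 5 nonzero rows, so rank(M) = 5.
The rank gives the maximum number of linearly independent columns: 5.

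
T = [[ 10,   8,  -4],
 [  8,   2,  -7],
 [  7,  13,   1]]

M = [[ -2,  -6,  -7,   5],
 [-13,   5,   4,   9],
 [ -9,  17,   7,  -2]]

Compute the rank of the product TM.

3

First compute TM:
[[-88, -88, -66, 130],
 [ 21, -157, -97,  72],
 [-192,  40,  10, 150]]
Now row reduce the product.
R2 ← R2 + (21/88)·R1: [0, -178, -451/4, 4533/44]
R3 ← R3 − (24/11)·R1: [0, 232, 154, -1470/11]
R3 ← R3 + (116/89)·R2: [0, 0, 627/89, 57/89]
3 nonzero rows, so rank(TM) = 3.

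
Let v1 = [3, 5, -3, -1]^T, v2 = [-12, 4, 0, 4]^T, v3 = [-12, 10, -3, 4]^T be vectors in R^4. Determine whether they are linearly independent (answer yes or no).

no

Form the matrix with these vectors as rows and row reduce.
R2 ← R2 + (4)·R1: [0, 24, -12, 0]
R3 ← R3 + (4)·R1: [0, 30, -15, 0]
R3 ← R3 − (5/4)·R2: [0, 0, 0, 0]
2 nonzero rows, so the 3 vectors span a space of dimension 2.
Since 2 < 3, the vectors are linearly dependent.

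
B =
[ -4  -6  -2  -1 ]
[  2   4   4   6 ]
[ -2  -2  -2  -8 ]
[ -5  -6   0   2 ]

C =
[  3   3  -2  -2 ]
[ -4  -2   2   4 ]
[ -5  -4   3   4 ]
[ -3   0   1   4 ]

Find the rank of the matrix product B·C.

First compute BC:
[[ 25,   8, -11, -28],
 [-48, -18,  22,  52],
 [ 36,   6, -14, -44],
 [  3,  -3,   0,  -6]]
Now row reduce the product.
R2 ← R2 + (48/25)·R1: [0, -66/25, 22/25, -44/25]
R3 ← R3 − (36/25)·R1: [0, -138/25, 46/25, -92/25]
R4 ← R4 − (3/25)·R1: [0, -99/25, 33/25, -66/25]
R3 ← R3 − (23/11)·R2: [0, 0, 0, 0]
R4 ← R4 − (3/2)·R2: [0, 0, 0, 0]
2 nonzero rows, so rank(BC) = 2.

2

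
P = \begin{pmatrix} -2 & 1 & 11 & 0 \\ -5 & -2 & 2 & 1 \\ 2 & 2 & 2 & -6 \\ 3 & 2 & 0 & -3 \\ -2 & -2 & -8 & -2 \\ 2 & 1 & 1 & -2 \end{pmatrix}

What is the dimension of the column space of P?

4

Row reduce to echelon form.
R2 ← R2 − (5/2)·R1: [0, -9/2, -51/2, 1]
R3 ← R3 + R1: [0, 3, 13, -6]
R4 ← R4 + (3/2)·R1: [0, 7/2, 33/2, -3]
R5 ← R5 − R1: [0, -3, -19, -2]
R6 ← R6 + R1: [0, 2, 12, -2]
R3 ← R3 + (2/3)·R2: [0, 0, -4, -16/3]
R4 ← R4 + (7/9)·R2: [0, 0, -10/3, -20/9]
R5 ← R5 − (2/3)·R2: [0, 0, -2, -8/3]
R6 ← R6 + (4/9)·R2: [0, 0, 2/3, -14/9]
R4 ← R4 − (5/6)·R3: [0, 0, 0, 20/9]
R5 ← R5 − (1/2)·R3: [0, 0, 0, 0]
R6 ← R6 + (1/6)·R3: [0, 0, 0, -22/9]
R6 ← R6 + (11/10)·R4: [0, 0, 0, 0]
Echelon form has 4 nonzero rows, so rank(P) = 4.
The column space has dimension equal to the rank: 4.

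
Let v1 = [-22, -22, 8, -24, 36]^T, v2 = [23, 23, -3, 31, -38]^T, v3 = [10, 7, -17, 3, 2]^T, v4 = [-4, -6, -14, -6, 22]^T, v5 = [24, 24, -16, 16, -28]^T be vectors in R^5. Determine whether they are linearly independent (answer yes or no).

Form the matrix with these vectors as rows and row reduce.
R2 ← R2 + (23/22)·R1: [0, 0, 59/11, 65/11, -4/11]
R3 ← R3 + (5/11)·R1: [0, -3, -147/11, -87/11, 202/11]
R4 ← R4 − (2/11)·R1: [0, -2, -170/11, -18/11, 170/11]
R5 ← R5 + (12/11)·R1: [0, 0, -80/11, -112/11, 124/11]
Swap R2 ↔ R3
R4 ← R4 − (2/3)·R2: [0, 0, -72/11, 40/11, 106/33]
R4 ← R4 + (72/59)·R3: [0, 0, 0, 640/59, 490/177]
R5 ← R5 + (80/59)·R3: [0, 0, 0, -128/59, 636/59]
R5 ← R5 + (1/5)·R4: [0, 0, 0, 0, 34/3]
5 nonzero rows, so the 5 vectors span a space of dimension 5.
Since 5 = 5, the vectors are linearly independent.

yes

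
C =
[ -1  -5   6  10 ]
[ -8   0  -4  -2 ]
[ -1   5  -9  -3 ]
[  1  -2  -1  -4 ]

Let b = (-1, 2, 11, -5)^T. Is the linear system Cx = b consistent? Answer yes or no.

yes

Row reduce the augmented matrix [C | b].
R2 ← R2 − (8)·R1: [0, 40, -52, -82, 10]
R3 ← R3 − R1: [0, 10, -15, -13, 12]
R4 ← R4 + R1: [0, -7, 5, 6, -6]
R3 ← R3 − (1/4)·R2: [0, 0, -2, 15/2, 19/2]
R4 ← R4 + (7/40)·R2: [0, 0, -41/10, -167/20, -17/4]
R4 ← R4 − (41/20)·R3: [0, 0, 0, -949/40, -949/40]
The echelon form has 4 nonzero rows, and every pivot lies in the first 4 columns, so rank(C) = rank([C|b]) = 4.
The system is consistent.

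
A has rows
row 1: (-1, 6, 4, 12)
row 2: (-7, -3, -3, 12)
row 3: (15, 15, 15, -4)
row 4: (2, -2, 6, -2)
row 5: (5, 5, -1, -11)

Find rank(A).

Row reduce to echelon form.
R2 ← R2 − (7)·R1: [0, -45, -31, -72]
R3 ← R3 + (15)·R1: [0, 105, 75, 176]
R4 ← R4 + (2)·R1: [0, 10, 14, 22]
R5 ← R5 + (5)·R1: [0, 35, 19, 49]
R3 ← R3 + (7/3)·R2: [0, 0, 8/3, 8]
R4 ← R4 + (2/9)·R2: [0, 0, 64/9, 6]
R5 ← R5 + (7/9)·R2: [0, 0, -46/9, -7]
R4 ← R4 − (8/3)·R3: [0, 0, 0, -46/3]
R5 ← R5 + (23/12)·R3: [0, 0, 0, 25/3]
R5 ← R5 + (25/46)·R4: [0, 0, 0, 0]
Echelon form has 4 nonzero rows, so rank(A) = 4.

4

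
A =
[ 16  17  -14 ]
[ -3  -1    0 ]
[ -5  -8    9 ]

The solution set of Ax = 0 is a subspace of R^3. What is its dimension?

Row reduce to echelon form.
R2 ← R2 + (3/16)·R1: [0, 35/16, -21/8]
R3 ← R3 + (5/16)·R1: [0, -43/16, 37/8]
R3 ← R3 + (43/35)·R2: [0, 0, 7/5]
3 nonzero rows, so rank(A) = 3.
A has 3 columns; by rank–nullity, nullity = 3 − 3 = 0.

0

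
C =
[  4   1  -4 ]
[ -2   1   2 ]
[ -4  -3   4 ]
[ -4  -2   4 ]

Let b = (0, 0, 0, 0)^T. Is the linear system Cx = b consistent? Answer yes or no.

Row reduce the augmented matrix [C | b].
R2 ← R2 + (1/2)·R1: [0, 3/2, 0, 0]
R3 ← R3 + R1: [0, -2, 0, 0]
R4 ← R4 + R1: [0, -1, 0, 0]
R3 ← R3 + (4/3)·R2: [0, 0, 0, 0]
R4 ← R4 + (2/3)·R2: [0, 0, 0, 0]
The echelon form has 2 nonzero rows, and every pivot lies in the first 3 columns, so rank(C) = rank([C|b]) = 2.
The system is consistent.

yes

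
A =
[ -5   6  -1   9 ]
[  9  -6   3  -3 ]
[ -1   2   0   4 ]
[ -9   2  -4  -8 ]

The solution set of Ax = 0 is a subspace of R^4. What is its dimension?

2

Row reduce to echelon form.
R2 ← R2 + (9/5)·R1: [0, 24/5, 6/5, 66/5]
R3 ← R3 − (1/5)·R1: [0, 4/5, 1/5, 11/5]
R4 ← R4 − (9/5)·R1: [0, -44/5, -11/5, -121/5]
R3 ← R3 − (1/6)·R2: [0, 0, 0, 0]
R4 ← R4 + (11/6)·R2: [0, 0, 0, 0]
2 nonzero rows, so rank(A) = 2.
A has 4 columns; by rank–nullity, nullity = 4 − 2 = 2.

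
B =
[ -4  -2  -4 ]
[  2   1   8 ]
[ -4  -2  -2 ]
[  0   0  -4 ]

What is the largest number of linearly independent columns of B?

Row reduce to echelon form.
R2 ← R2 + (1/2)·R1: [0, 0, 6]
R3 ← R3 − R1: [0, 0, 2]
R3 ← R3 − (1/3)·R2: [0, 0, 0]
R4 ← R4 + (2/3)·R2: [0, 0, 0]
Echelon form has 2 nonzero rows, so rank(B) = 2.
The rank gives the maximum number of linearly independent columns: 2.

2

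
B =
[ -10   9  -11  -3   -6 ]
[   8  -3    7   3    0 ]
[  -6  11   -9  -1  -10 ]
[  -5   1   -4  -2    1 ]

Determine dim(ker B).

3

Row reduce to echelon form.
R2 ← R2 + (4/5)·R1: [0, 21/5, -9/5, 3/5, -24/5]
R3 ← R3 − (3/5)·R1: [0, 28/5, -12/5, 4/5, -32/5]
R4 ← R4 − (1/2)·R1: [0, -7/2, 3/2, -1/2, 4]
R3 ← R3 − (4/3)·R2: [0, 0, 0, 0, 0]
R4 ← R4 + (5/6)·R2: [0, 0, 0, 0, 0]
2 nonzero rows, so rank(B) = 2.
B has 5 columns; by rank–nullity, nullity = 5 − 2 = 3.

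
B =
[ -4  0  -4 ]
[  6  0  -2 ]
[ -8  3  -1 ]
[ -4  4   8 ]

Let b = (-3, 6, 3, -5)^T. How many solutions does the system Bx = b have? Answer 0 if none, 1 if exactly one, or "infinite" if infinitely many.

0

Row reduce the augmented matrix [B | b].
R2 ← R2 + (3/2)·R1: [0, 0, -8, 3/2]
R3 ← R3 − (2)·R1: [0, 3, 7, 9]
R4 ← R4 − R1: [0, 4, 12, -2]
Swap R2 ↔ R3
R4 ← R4 − (4/3)·R2: [0, 0, 8/3, -14]
R4 ← R4 + (1/3)·R3: [0, 0, 0, -27/2]
The echelon form has 4 nonzero rows; the last pivot sits in the augmented column, so rank(B) = 3 but rank([B|b]) = 4.
Since the ranks differ, the system is inconsistent.
It has no solutions.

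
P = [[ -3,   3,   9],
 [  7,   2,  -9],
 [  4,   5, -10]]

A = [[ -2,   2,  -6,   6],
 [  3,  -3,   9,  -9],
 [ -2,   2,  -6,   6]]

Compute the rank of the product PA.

1

First compute PA:
[[ -3,   3,  -9,   9],
 [ 10, -10,  30, -30],
 [ 27, -27,  81, -81]]
Now row reduce the product.
R2 ← R2 + (10/3)·R1: [0, 0, 0, 0]
R3 ← R3 + (9)·R1: [0, 0, 0, 0]
1 nonzero row, so rank(PA) = 1.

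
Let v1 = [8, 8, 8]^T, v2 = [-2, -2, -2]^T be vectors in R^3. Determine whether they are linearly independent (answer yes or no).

no

Form the matrix with these vectors as rows and row reduce.
R2 ← R2 + (1/4)·R1: [0, 0, 0]
1 nonzero row, so the 2 vectors span a space of dimension 1.
Since 1 < 2, the vectors are linearly dependent.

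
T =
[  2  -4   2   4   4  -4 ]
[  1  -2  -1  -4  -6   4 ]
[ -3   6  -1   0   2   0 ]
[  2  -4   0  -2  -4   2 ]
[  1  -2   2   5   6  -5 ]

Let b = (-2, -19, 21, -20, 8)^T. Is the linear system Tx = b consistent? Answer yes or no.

Row reduce the augmented matrix [T | b].
R2 ← R2 − (1/2)·R1: [0, 0, -2, -6, -8, 6, -18]
R3 ← R3 + (3/2)·R1: [0, 0, 2, 6, 8, -6, 18]
R4 ← R4 − R1: [0, 0, -2, -6, -8, 6, -18]
R5 ← R5 − (1/2)·R1: [0, 0, 1, 3, 4, -3, 9]
R3 ← R3 + R2: [0, 0, 0, 0, 0, 0, 0]
R4 ← R4 − R2: [0, 0, 0, 0, 0, 0, 0]
R5 ← R5 + (1/2)·R2: [0, 0, 0, 0, 0, 0, 0]
The echelon form has 2 nonzero rows, and every pivot lies in the first 6 columns, so rank(T) = rank([T|b]) = 2.
The system is consistent.

yes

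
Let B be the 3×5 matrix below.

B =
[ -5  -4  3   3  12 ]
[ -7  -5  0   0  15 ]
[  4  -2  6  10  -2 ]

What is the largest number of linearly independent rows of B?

3

Row reduce to echelon form.
R2 ← R2 − (7/5)·R1: [0, 3/5, -21/5, -21/5, -9/5]
R3 ← R3 + (4/5)·R1: [0, -26/5, 42/5, 62/5, 38/5]
R3 ← R3 + (26/3)·R2: [0, 0, -28, -24, -8]
Echelon form has 3 nonzero rows, so rank(B) = 3.
The rank gives the maximum number of linearly independent rows: 3.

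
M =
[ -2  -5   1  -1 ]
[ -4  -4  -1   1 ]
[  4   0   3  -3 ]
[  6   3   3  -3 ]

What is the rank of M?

2

Row reduce to echelon form.
R2 ← R2 − (2)·R1: [0, 6, -3, 3]
R3 ← R3 + (2)·R1: [0, -10, 5, -5]
R4 ← R4 + (3)·R1: [0, -12, 6, -6]
R3 ← R3 + (5/3)·R2: [0, 0, 0, 0]
R4 ← R4 + (2)·R2: [0, 0, 0, 0]
Echelon form has 2 nonzero rows, so rank(M) = 2.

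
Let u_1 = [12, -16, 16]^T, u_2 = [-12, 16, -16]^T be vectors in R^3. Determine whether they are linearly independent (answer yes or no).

Form the matrix with these vectors as rows and row reduce.
R2 ← R2 + R1: [0, 0, 0]
1 nonzero row, so the 2 vectors span a space of dimension 1.
Since 1 < 2, the vectors are linearly dependent.

no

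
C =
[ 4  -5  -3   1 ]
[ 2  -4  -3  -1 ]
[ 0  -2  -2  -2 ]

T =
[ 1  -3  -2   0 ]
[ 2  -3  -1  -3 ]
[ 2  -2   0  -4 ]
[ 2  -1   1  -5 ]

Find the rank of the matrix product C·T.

2

First compute CT:
[[-10,   8,  -2,  22],
 [-14,  13,  -1,  29],
 [-12,  12,   0,  24]]
Now row reduce the product.
R2 ← R2 − (7/5)·R1: [0, 9/5, 9/5, -9/5]
R3 ← R3 − (6/5)·R1: [0, 12/5, 12/5, -12/5]
R3 ← R3 − (4/3)·R2: [0, 0, 0, 0]
2 nonzero rows, so rank(CT) = 2.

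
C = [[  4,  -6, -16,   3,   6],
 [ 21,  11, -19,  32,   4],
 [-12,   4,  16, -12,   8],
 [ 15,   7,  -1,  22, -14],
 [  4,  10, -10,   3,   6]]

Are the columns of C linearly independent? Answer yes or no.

Row reduce C to echelon form.
R2 ← R2 − (21/4)·R1: [0, 85/2, 65, 65/4, -55/2]
R3 ← R3 + (3)·R1: [0, -14, -32, -3, 26]
R4 ← R4 − (15/4)·R1: [0, 59/2, 59, 43/4, -73/2]
R5 ← R5 − R1: [0, 16, 6, 0, 0]
R3 ← R3 + (28/85)·R2: [0, 0, -180/17, 40/17, 288/17]
R4 ← R4 − (59/85)·R2: [0, 0, 236/17, -9/17, -296/17]
R5 ← R5 − (32/85)·R2: [0, 0, -314/17, -104/17, 176/17]
R4 ← R4 + (59/45)·R3: [0, 0, 0, 23/9, 24/5]
R5 ← R5 − (157/90)·R3: [0, 0, 0, -92/9, -96/5]
R5 ← R5 + (4)·R4: [0, 0, 0, 0, 0]
4 pivots among 5 columns.
Only 4 < 5 pivot columns, so the columns are linearly dependent.

no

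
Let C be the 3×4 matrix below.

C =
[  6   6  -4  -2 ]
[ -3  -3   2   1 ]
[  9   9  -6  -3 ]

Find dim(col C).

Row reduce to echelon form.
R2 ← R2 + (1/2)·R1: [0, 0, 0, 0]
R3 ← R3 − (3/2)·R1: [0, 0, 0, 0]
Echelon form has 1 nonzero row, so rank(C) = 1.
The column space has dimension equal to the rank: 1.

1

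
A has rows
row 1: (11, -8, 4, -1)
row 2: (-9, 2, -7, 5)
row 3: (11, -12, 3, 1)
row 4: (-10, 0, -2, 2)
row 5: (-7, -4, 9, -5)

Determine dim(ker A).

Row reduce to echelon form.
R2 ← R2 + (9/11)·R1: [0, -50/11, -41/11, 46/11]
R3 ← R3 − R1: [0, -4, -1, 2]
R4 ← R4 + (10/11)·R1: [0, -80/11, 18/11, 12/11]
R5 ← R5 + (7/11)·R1: [0, -100/11, 127/11, -62/11]
R3 ← R3 − (22/25)·R2: [0, 0, 57/25, -42/25]
R4 ← R4 − (8/5)·R2: [0, 0, 38/5, -28/5]
R5 ← R5 − (2)·R2: [0, 0, 19, -14]
R4 ← R4 − (10/3)·R3: [0, 0, 0, 0]
R5 ← R5 − (25/3)·R3: [0, 0, 0, 0]
3 nonzero rows, so rank(A) = 3.
A has 4 columns; by rank–nullity, nullity = 4 − 3 = 1.

1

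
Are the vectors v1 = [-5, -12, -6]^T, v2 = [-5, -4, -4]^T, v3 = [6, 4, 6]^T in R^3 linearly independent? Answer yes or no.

yes

Form the matrix with these vectors as rows and row reduce.
R2 ← R2 − R1: [0, 8, 2]
R3 ← R3 + (6/5)·R1: [0, -52/5, -6/5]
R3 ← R3 + (13/10)·R2: [0, 0, 7/5]
3 nonzero rows, so the 3 vectors span a space of dimension 3.
Since 3 = 3, the vectors are linearly independent.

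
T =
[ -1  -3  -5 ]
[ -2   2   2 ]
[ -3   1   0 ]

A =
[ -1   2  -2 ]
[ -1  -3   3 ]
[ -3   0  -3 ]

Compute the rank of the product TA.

First compute TA:
[[ 19,   7,   8],
 [ -6, -10,   4],
 [  2,  -9,   9]]
Now row reduce the product.
R2 ← R2 + (6/19)·R1: [0, -148/19, 124/19]
R3 ← R3 − (2/19)·R1: [0, -185/19, 155/19]
R3 ← R3 − (5/4)·R2: [0, 0, 0]
2 nonzero rows, so rank(TA) = 2.

2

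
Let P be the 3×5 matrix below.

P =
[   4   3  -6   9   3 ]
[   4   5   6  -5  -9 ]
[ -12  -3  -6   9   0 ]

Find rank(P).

Row reduce to echelon form.
R2 ← R2 − R1: [0, 2, 12, -14, -12]
R3 ← R3 + (3)·R1: [0, 6, -24, 36, 9]
R3 ← R3 − (3)·R2: [0, 0, -60, 78, 45]
Echelon form has 3 nonzero rows, so rank(P) = 3.

3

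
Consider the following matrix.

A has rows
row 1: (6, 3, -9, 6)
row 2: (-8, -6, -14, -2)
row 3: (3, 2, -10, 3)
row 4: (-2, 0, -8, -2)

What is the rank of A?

3

Row reduce to echelon form.
R2 ← R2 + (4/3)·R1: [0, -2, -26, 6]
R3 ← R3 − (1/2)·R1: [0, 1/2, -11/2, 0]
R4 ← R4 + (1/3)·R1: [0, 1, -11, 0]
R3 ← R3 + (1/4)·R2: [0, 0, -12, 3/2]
R4 ← R4 + (1/2)·R2: [0, 0, -24, 3]
R4 ← R4 − (2)·R3: [0, 0, 0, 0]
Echelon form has 3 nonzero rows, so rank(A) = 3.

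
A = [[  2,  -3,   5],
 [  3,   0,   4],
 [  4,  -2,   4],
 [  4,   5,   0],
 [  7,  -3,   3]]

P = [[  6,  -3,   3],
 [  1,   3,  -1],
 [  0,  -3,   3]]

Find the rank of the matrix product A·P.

First compute AP:
[[  9, -30,  24],
 [ 18, -21,  21],
 [ 22, -30,  26],
 [ 29,   3,   7],
 [ 39, -39,  33]]
Now row reduce the product.
R2 ← R2 − (2)·R1: [0, 39, -27]
R3 ← R3 − (22/9)·R1: [0, 130/3, -98/3]
R4 ← R4 − (29/9)·R1: [0, 299/3, -211/3]
R5 ← R5 − (13/3)·R1: [0, 91, -71]
R3 ← R3 − (10/9)·R2: [0, 0, -8/3]
R4 ← R4 − (23/9)·R2: [0, 0, -4/3]
R5 ← R5 − (7/3)·R2: [0, 0, -8]
R4 ← R4 − (1/2)·R3: [0, 0, 0]
R5 ← R5 − (3)·R3: [0, 0, 0]
3 nonzero rows, so rank(AP) = 3.

3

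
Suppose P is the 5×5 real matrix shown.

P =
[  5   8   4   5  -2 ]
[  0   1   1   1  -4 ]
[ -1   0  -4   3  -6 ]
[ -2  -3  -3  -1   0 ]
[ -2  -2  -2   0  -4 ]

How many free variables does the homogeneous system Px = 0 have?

Row reduce to echelon form.
R3 ← R3 + (1/5)·R1: [0, 8/5, -16/5, 4, -32/5]
R4 ← R4 + (2/5)·R1: [0, 1/5, -7/5, 1, -4/5]
R5 ← R5 + (2/5)·R1: [0, 6/5, -2/5, 2, -24/5]
R3 ← R3 − (8/5)·R2: [0, 0, -24/5, 12/5, 0]
R4 ← R4 − (1/5)·R2: [0, 0, -8/5, 4/5, 0]
R5 ← R5 − (6/5)·R2: [0, 0, -8/5, 4/5, 0]
R4 ← R4 − (1/3)·R3: [0, 0, 0, 0, 0]
R5 ← R5 − (1/3)·R3: [0, 0, 0, 0, 0]
3 nonzero rows, so rank(P) = 3.
P has 5 columns; by rank–nullity, nullity = 5 − 3 = 2.

2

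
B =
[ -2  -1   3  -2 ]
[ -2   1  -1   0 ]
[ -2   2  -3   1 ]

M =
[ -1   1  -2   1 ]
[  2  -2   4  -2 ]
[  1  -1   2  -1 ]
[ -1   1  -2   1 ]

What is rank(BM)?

1

First compute BM:
[[  5,  -5,  10,  -5],
 [  3,  -3,   6,  -3],
 [  2,  -2,   4,  -2]]
Now row reduce the product.
R2 ← R2 − (3/5)·R1: [0, 0, 0, 0]
R3 ← R3 − (2/5)·R1: [0, 0, 0, 0]
1 nonzero row, so rank(BM) = 1.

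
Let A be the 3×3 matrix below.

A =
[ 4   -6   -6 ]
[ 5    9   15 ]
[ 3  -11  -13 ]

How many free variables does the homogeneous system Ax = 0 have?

Row reduce to echelon form.
R2 ← R2 − (5/4)·R1: [0, 33/2, 45/2]
R3 ← R3 − (3/4)·R1: [0, -13/2, -17/2]
R3 ← R3 + (13/33)·R2: [0, 0, 4/11]
3 nonzero rows, so rank(A) = 3.
A has 3 columns; by rank–nullity, nullity = 3 − 3 = 0.

0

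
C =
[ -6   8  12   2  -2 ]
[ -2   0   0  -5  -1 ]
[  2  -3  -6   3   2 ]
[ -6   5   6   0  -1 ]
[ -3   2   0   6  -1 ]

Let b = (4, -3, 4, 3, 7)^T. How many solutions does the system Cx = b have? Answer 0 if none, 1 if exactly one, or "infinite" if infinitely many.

0

Row reduce the augmented matrix [C | b].
R2 ← R2 − (1/3)·R1: [0, -8/3, -4, -17/3, -1/3, -13/3]
R3 ← R3 + (1/3)·R1: [0, -1/3, -2, 11/3, 4/3, 16/3]
R4 ← R4 − R1: [0, -3, -6, -2, 1, -1]
R5 ← R5 − (1/2)·R1: [0, -2, -6, 5, 0, 5]
R3 ← R3 − (1/8)·R2: [0, 0, -3/2, 35/8, 11/8, 47/8]
R4 ← R4 − (9/8)·R2: [0, 0, -3/2, 35/8, 11/8, 31/8]
R5 ← R5 − (3/4)·R2: [0, 0, -3, 37/4, 1/4, 33/4]
R4 ← R4 − R3: [0, 0, 0, 0, 0, -2]
R5 ← R5 − (2)·R3: [0, 0, 0, 1/2, -5/2, -7/2]
Swap R4 ↔ R5
The echelon form has 5 nonzero rows; the last pivot sits in the augmented column, so rank(C) = 4 but rank([C|b]) = 5.
Since the ranks differ, the system is inconsistent.
It has no solutions.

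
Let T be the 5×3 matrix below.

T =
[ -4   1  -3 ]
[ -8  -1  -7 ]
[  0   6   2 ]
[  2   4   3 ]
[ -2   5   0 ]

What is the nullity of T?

1

Row reduce to echelon form.
R2 ← R2 − (2)·R1: [0, -3, -1]
R4 ← R4 + (1/2)·R1: [0, 9/2, 3/2]
R5 ← R5 − (1/2)·R1: [0, 9/2, 3/2]
R3 ← R3 + (2)·R2: [0, 0, 0]
R4 ← R4 + (3/2)·R2: [0, 0, 0]
R5 ← R5 + (3/2)·R2: [0, 0, 0]
2 nonzero rows, so rank(T) = 2.
T has 3 columns; by rank–nullity, nullity = 3 − 2 = 1.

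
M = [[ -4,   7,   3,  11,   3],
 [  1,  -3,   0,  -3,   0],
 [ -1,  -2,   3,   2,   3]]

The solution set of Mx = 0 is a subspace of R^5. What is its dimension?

3

Row reduce to echelon form.
R2 ← R2 + (1/4)·R1: [0, -5/4, 3/4, -1/4, 3/4]
R3 ← R3 − (1/4)·R1: [0, -15/4, 9/4, -3/4, 9/4]
R3 ← R3 − (3)·R2: [0, 0, 0, 0, 0]
2 nonzero rows, so rank(M) = 2.
M has 5 columns; by rank–nullity, nullity = 5 − 2 = 3.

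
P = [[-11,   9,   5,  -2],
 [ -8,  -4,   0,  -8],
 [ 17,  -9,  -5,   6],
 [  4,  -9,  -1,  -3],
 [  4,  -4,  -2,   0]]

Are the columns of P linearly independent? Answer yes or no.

Row reduce P to echelon form.
R2 ← R2 − (8/11)·R1: [0, -116/11, -40/11, -72/11]
R3 ← R3 + (17/11)·R1: [0, 54/11, 30/11, 32/11]
R4 ← R4 + (4/11)·R1: [0, -63/11, 9/11, -41/11]
R5 ← R5 + (4/11)·R1: [0, -8/11, -2/11, -8/11]
R3 ← R3 + (27/58)·R2: [0, 0, 30/29, -4/29]
R4 ← R4 − (63/116)·R2: [0, 0, 81/29, -5/29]
R5 ← R5 − (2/29)·R2: [0, 0, 2/29, -8/29]
R4 ← R4 − (27/10)·R3: [0, 0, 0, 1/5]
R5 ← R5 − (1/15)·R3: [0, 0, 0, -4/15]
R5 ← R5 + (4/3)·R4: [0, 0, 0, 0]
4 pivots among 4 columns.
Every column is a pivot column, so the columns are linearly independent.

yes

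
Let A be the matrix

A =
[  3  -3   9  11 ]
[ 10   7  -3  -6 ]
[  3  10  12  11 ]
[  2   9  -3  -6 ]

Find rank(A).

Row reduce to echelon form.
R2 ← R2 − (10/3)·R1: [0, 17, -33, -128/3]
R3 ← R3 − R1: [0, 13, 3, 0]
R4 ← R4 − (2/3)·R1: [0, 11, -9, -40/3]
R3 ← R3 − (13/17)·R2: [0, 0, 480/17, 1664/51]
R4 ← R4 − (11/17)·R2: [0, 0, 210/17, 728/51]
R4 ← R4 − (7/16)·R3: [0, 0, 0, 0]
Echelon form has 3 nonzero rows, so rank(A) = 3.

3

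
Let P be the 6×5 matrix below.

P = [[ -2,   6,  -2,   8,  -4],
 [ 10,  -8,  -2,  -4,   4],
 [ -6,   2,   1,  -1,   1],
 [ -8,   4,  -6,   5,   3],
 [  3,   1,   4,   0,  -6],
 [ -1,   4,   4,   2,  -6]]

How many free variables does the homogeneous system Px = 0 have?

Row reduce to echelon form.
R2 ← R2 + (5)·R1: [0, 22, -12, 36, -16]
R3 ← R3 − (3)·R1: [0, -16, 7, -25, 13]
R4 ← R4 − (4)·R1: [0, -20, 2, -27, 19]
R5 ← R5 + (3/2)·R1: [0, 10, 1, 12, -12]
R6 ← R6 − (1/2)·R1: [0, 1, 5, -2, -4]
R3 ← R3 + (8/11)·R2: [0, 0, -19/11, 13/11, 15/11]
R4 ← R4 + (10/11)·R2: [0, 0, -98/11, 63/11, 49/11]
R5 ← R5 − (5/11)·R2: [0, 0, 71/11, -48/11, -52/11]
R6 ← R6 − (1/22)·R2: [0, 0, 61/11, -40/11, -36/11]
R4 ← R4 − (98/19)·R3: [0, 0, 0, -7/19, -49/19]
R5 ← R5 + (71/19)·R3: [0, 0, 0, 1/19, 7/19]
R6 ← R6 + (61/19)·R3: [0, 0, 0, 3/19, 21/19]
R5 ← R5 + (1/7)·R4: [0, 0, 0, 0, 0]
R6 ← R6 + (3/7)·R4: [0, 0, 0, 0, 0]
4 nonzero rows, so rank(P) = 4.
P has 5 columns; by rank–nullity, nullity = 5 − 4 = 1.

1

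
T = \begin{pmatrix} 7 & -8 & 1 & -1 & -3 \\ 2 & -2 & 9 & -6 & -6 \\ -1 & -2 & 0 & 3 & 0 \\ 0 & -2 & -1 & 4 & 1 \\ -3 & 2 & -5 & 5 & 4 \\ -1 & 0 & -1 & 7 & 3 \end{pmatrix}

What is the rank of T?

4

Row reduce to echelon form.
R2 ← R2 − (2/7)·R1: [0, 2/7, 61/7, -40/7, -36/7]
R3 ← R3 + (1/7)·R1: [0, -22/7, 1/7, 20/7, -3/7]
R5 ← R5 + (3/7)·R1: [0, -10/7, -32/7, 32/7, 19/7]
R6 ← R6 + (1/7)·R1: [0, -8/7, -6/7, 48/7, 18/7]
R3 ← R3 + (11)·R2: [0, 0, 96, -60, -57]
R4 ← R4 + (7)·R2: [0, 0, 60, -36, -35]
R5 ← R5 + (5)·R2: [0, 0, 39, -24, -23]
R6 ← R6 + (4)·R2: [0, 0, 34, -16, -18]
R4 ← R4 − (5/8)·R3: [0, 0, 0, 3/2, 5/8]
R5 ← R5 − (13/32)·R3: [0, 0, 0, 3/8, 5/32]
R6 ← R6 − (17/48)·R3: [0, 0, 0, 21/4, 35/16]
R5 ← R5 − (1/4)·R4: [0, 0, 0, 0, 0]
R6 ← R6 − (7/2)·R4: [0, 0, 0, 0, 0]
Echelon form has 4 nonzero rows, so rank(T) = 4.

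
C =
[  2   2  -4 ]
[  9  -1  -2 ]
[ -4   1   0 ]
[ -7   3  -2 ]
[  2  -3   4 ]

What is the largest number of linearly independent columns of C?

2

Row reduce to echelon form.
R2 ← R2 − (9/2)·R1: [0, -10, 16]
R3 ← R3 + (2)·R1: [0, 5, -8]
R4 ← R4 + (7/2)·R1: [0, 10, -16]
R5 ← R5 − R1: [0, -5, 8]
R3 ← R3 + (1/2)·R2: [0, 0, 0]
R4 ← R4 + R2: [0, 0, 0]
R5 ← R5 − (1/2)·R2: [0, 0, 0]
Echelon form has 2 nonzero rows, so rank(C) = 2.
The rank gives the maximum number of linearly independent columns: 2.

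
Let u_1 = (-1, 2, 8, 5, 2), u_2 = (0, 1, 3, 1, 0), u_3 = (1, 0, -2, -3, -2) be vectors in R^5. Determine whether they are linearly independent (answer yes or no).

Form the matrix with these vectors as rows and row reduce.
R3 ← R3 + R1: [0, 2, 6, 2, 0]
R3 ← R3 − (2)·R2: [0, 0, 0, 0, 0]
2 nonzero rows, so the 3 vectors span a space of dimension 2.
Since 2 < 3, the vectors are linearly dependent.

no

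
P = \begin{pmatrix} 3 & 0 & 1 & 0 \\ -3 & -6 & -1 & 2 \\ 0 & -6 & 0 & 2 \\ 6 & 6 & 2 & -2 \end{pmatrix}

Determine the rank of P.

2

Row reduce to echelon form.
R2 ← R2 + R1: [0, -6, 0, 2]
R4 ← R4 − (2)·R1: [0, 6, 0, -2]
R3 ← R3 − R2: [0, 0, 0, 0]
R4 ← R4 + R2: [0, 0, 0, 0]
Echelon form has 2 nonzero rows, so rank(P) = 2.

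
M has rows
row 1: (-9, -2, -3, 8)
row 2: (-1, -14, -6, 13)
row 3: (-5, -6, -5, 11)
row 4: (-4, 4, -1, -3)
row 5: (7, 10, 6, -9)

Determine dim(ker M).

0

Row reduce to echelon form.
R2 ← R2 − (1/9)·R1: [0, -124/9, -17/3, 109/9]
R3 ← R3 − (5/9)·R1: [0, -44/9, -10/3, 59/9]
R4 ← R4 − (4/9)·R1: [0, 44/9, 1/3, -59/9]
R5 ← R5 + (7/9)·R1: [0, 76/9, 11/3, -25/9]
R3 ← R3 − (11/31)·R2: [0, 0, -41/31, 70/31]
R4 ← R4 + (11/31)·R2: [0, 0, -52/31, -70/31]
R5 ← R5 + (19/31)·R2: [0, 0, 6/31, 144/31]
R4 ← R4 − (52/41)·R3: [0, 0, 0, -210/41]
R5 ← R5 + (6/41)·R3: [0, 0, 0, 204/41]
R5 ← R5 + (34/35)·R4: [0, 0, 0, 0]
4 nonzero rows, so rank(M) = 4.
M has 4 columns; by rank–nullity, nullity = 4 − 4 = 0.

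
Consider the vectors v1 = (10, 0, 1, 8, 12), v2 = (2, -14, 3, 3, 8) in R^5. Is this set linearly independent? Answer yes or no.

yes

Form the matrix with these vectors as rows and row reduce.
R2 ← R2 − (1/5)·R1: [0, -14, 14/5, 7/5, 28/5]
2 nonzero rows, so the 2 vectors span a space of dimension 2.
Since 2 = 2, the vectors are linearly independent.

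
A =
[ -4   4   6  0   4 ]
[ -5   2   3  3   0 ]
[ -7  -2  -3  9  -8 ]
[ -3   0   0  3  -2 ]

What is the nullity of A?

Row reduce to echelon form.
R2 ← R2 − (5/4)·R1: [0, -3, -9/2, 3, -5]
R3 ← R3 − (7/4)·R1: [0, -9, -27/2, 9, -15]
R4 ← R4 − (3/4)·R1: [0, -3, -9/2, 3, -5]
R3 ← R3 − (3)·R2: [0, 0, 0, 0, 0]
R4 ← R4 − R2: [0, 0, 0, 0, 0]
2 nonzero rows, so rank(A) = 2.
A has 5 columns; by rank–nullity, nullity = 5 − 2 = 3.

3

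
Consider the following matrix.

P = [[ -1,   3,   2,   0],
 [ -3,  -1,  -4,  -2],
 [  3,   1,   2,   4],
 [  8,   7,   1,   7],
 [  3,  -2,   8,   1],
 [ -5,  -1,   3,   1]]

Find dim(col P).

Row reduce to echelon form.
R2 ← R2 − (3)·R1: [0, -10, -10, -2]
R3 ← R3 + (3)·R1: [0, 10, 8, 4]
R4 ← R4 + (8)·R1: [0, 31, 17, 7]
R5 ← R5 + (3)·R1: [0, 7, 14, 1]
R6 ← R6 − (5)·R1: [0, -16, -7, 1]
R3 ← R3 + R2: [0, 0, -2, 2]
R4 ← R4 + (31/10)·R2: [0, 0, -14, 4/5]
R5 ← R5 + (7/10)·R2: [0, 0, 7, -2/5]
R6 ← R6 − (8/5)·R2: [0, 0, 9, 21/5]
R4 ← R4 − (7)·R3: [0, 0, 0, -66/5]
R5 ← R5 + (7/2)·R3: [0, 0, 0, 33/5]
R6 ← R6 + (9/2)·R3: [0, 0, 0, 66/5]
R5 ← R5 + (1/2)·R4: [0, 0, 0, 0]
R6 ← R6 + R4: [0, 0, 0, 0]
Echelon form has 4 nonzero rows, so rank(P) = 4.
The column space has dimension equal to the rank: 4.

4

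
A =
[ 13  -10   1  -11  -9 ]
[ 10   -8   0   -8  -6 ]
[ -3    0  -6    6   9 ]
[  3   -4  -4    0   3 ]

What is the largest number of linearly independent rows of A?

Row reduce to echelon form.
R2 ← R2 − (10/13)·R1: [0, -4/13, -10/13, 6/13, 12/13]
R3 ← R3 + (3/13)·R1: [0, -30/13, -75/13, 45/13, 90/13]
R4 ← R4 − (3/13)·R1: [0, -22/13, -55/13, 33/13, 66/13]
R3 ← R3 − (15/2)·R2: [0, 0, 0, 0, 0]
R4 ← R4 − (11/2)·R2: [0, 0, 0, 0, 0]
Echelon form has 2 nonzero rows, so rank(A) = 2.
The rank gives the maximum number of linearly independent rows: 2.

2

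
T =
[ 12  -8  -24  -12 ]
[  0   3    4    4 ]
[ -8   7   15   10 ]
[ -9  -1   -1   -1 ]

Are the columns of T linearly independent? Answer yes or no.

Row reduce T to echelon form.
R3 ← R3 + (2/3)·R1: [0, 5/3, -1, 2]
R4 ← R4 + (3/4)·R1: [0, -7, -19, -10]
R3 ← R3 − (5/9)·R2: [0, 0, -29/9, -2/9]
R4 ← R4 + (7/3)·R2: [0, 0, -29/3, -2/3]
R4 ← R4 − (3)·R3: [0, 0, 0, 0]
3 pivots among 4 columns.
Only 3 < 4 pivot columns, so the columns are linearly dependent.

no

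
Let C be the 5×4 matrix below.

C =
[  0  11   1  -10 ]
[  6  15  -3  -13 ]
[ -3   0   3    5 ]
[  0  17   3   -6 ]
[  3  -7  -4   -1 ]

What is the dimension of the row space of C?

Row reduce to echelon form.
Swap R1 ↔ R2
R3 ← R3 + (1/2)·R1: [0, 15/2, 3/2, -3/2]
R5 ← R5 − (1/2)·R1: [0, -29/2, -5/2, 11/2]
R3 ← R3 − (15/22)·R2: [0, 0, 9/11, 117/22]
R4 ← R4 − (17/11)·R2: [0, 0, 16/11, 104/11]
R5 ← R5 + (29/22)·R2: [0, 0, -13/11, -169/22]
R4 ← R4 − (16/9)·R3: [0, 0, 0, 0]
R5 ← R5 + (13/9)·R3: [0, 0, 0, 0]
Echelon form has 3 nonzero rows, so rank(C) = 3.
The row space has dimension equal to the rank: 3.

3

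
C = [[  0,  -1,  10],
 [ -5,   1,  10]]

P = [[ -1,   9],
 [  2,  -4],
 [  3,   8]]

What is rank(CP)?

First compute CP:
[[ 28,  84],
 [ 37,  31]]
Now row reduce the product.
R2 ← R2 − (37/28)·R1: [0, -80]
2 nonzero rows, so rank(CP) = 2.

2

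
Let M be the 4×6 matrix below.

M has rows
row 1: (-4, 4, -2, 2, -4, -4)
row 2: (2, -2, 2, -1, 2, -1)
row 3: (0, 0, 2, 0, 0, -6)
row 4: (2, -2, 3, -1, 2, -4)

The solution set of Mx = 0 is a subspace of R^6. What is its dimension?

4

Row reduce to echelon form.
R2 ← R2 + (1/2)·R1: [0, 0, 1, 0, 0, -3]
R4 ← R4 + (1/2)·R1: [0, 0, 2, 0, 0, -6]
R3 ← R3 − (2)·R2: [0, 0, 0, 0, 0, 0]
R4 ← R4 − (2)·R2: [0, 0, 0, 0, 0, 0]
2 nonzero rows, so rank(M) = 2.
M has 6 columns; by rank–nullity, nullity = 6 − 2 = 4.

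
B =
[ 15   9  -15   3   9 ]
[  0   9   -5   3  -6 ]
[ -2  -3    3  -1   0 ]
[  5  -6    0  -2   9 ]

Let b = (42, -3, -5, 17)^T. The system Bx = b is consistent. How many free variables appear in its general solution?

Row reduce the augmented matrix [B | b].
R3 ← R3 + (2/15)·R1: [0, -9/5, 1, -3/5, 6/5, 3/5]
R4 ← R4 − (1/3)·R1: [0, -9, 5, -3, 6, 3]
R3 ← R3 + (1/5)·R2: [0, 0, 0, 0, 0, 0]
R4 ← R4 + R2: [0, 0, 0, 0, 0, 0]
The echelon form has 2 nonzero rows, and every pivot lies in the first 5 columns, so rank(B) = rank([B|b]) = 2.
The system is consistent.
Free variables = (unknowns) − (rank) = 5 − 2 = 3.

3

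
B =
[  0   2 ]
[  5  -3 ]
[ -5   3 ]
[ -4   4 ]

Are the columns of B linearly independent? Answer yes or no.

yes

Row reduce B to echelon form.
Swap R1 ↔ R2
R3 ← R3 + R1: [0, 0]
R4 ← R4 + (4/5)·R1: [0, 8/5]
R4 ← R4 − (4/5)·R2: [0, 0]
2 pivots among 2 columns.
Every column is a pivot column, so the columns are linearly independent.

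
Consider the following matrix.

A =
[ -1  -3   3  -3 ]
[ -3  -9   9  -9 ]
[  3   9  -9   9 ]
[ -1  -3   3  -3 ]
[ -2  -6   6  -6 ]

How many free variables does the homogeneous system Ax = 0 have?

3

Row reduce to echelon form.
R2 ← R2 − (3)·R1: [0, 0, 0, 0]
R3 ← R3 + (3)·R1: [0, 0, 0, 0]
R4 ← R4 − R1: [0, 0, 0, 0]
R5 ← R5 − (2)·R1: [0, 0, 0, 0]
1 nonzero row, so rank(A) = 1.
A has 4 columns; by rank–nullity, nullity = 4 − 1 = 3.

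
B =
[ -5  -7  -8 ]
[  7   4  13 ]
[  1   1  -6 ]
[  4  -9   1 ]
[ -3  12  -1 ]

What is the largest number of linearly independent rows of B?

Row reduce to echelon form.
R2 ← R2 + (7/5)·R1: [0, -29/5, 9/5]
R3 ← R3 + (1/5)·R1: [0, -2/5, -38/5]
R4 ← R4 + (4/5)·R1: [0, -73/5, -27/5]
R5 ← R5 − (3/5)·R1: [0, 81/5, 19/5]
R3 ← R3 − (2/29)·R2: [0, 0, -224/29]
R4 ← R4 − (73/29)·R2: [0, 0, -288/29]
R5 ← R5 + (81/29)·R2: [0, 0, 256/29]
R4 ← R4 − (9/7)·R3: [0, 0, 0]
R5 ← R5 + (8/7)·R3: [0, 0, 0]
Echelon form has 3 nonzero rows, so rank(B) = 3.
The rank gives the maximum number of linearly independent rows: 3.

3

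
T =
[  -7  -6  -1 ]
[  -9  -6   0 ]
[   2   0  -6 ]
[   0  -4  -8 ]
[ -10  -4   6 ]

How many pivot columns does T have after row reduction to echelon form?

Row reduce to echelon form.
R2 ← R2 − (9/7)·R1: [0, 12/7, 9/7]
R3 ← R3 + (2/7)·R1: [0, -12/7, -44/7]
R5 ← R5 − (10/7)·R1: [0, 32/7, 52/7]
R3 ← R3 + R2: [0, 0, -5]
R4 ← R4 + (7/3)·R2: [0, 0, -5]
R5 ← R5 − (8/3)·R2: [0, 0, 4]
R4 ← R4 − R3: [0, 0, 0]
R5 ← R5 + (4/5)·R3: [0, 0, 0]
Echelon form has 3 nonzero rows, so rank(T) = 3.
Each nonzero row contributes one pivot column: 3 pivot columns.

3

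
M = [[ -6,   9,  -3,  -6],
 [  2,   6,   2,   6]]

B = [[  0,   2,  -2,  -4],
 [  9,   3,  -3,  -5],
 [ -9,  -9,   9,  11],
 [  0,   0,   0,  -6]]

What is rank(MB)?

2

First compute MB:
[[108,  42, -42, -18],
 [ 36,   4,  -4, -52]]
Now row reduce the product.
R2 ← R2 − (1/3)·R1: [0, -10, 10, -46]
2 nonzero rows, so rank(MB) = 2.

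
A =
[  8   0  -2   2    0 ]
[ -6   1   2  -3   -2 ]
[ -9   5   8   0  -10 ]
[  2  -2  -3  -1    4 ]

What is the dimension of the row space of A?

Row reduce to echelon form.
R2 ← R2 + (3/4)·R1: [0, 1, 1/2, -3/2, -2]
R3 ← R3 + (9/8)·R1: [0, 5, 23/4, 9/4, -10]
R4 ← R4 − (1/4)·R1: [0, -2, -5/2, -3/2, 4]
R3 ← R3 − (5)·R2: [0, 0, 13/4, 39/4, 0]
R4 ← R4 + (2)·R2: [0, 0, -3/2, -9/2, 0]
R4 ← R4 + (6/13)·R3: [0, 0, 0, 0, 0]
Echelon form has 3 nonzero rows, so rank(A) = 3.
The row space has dimension equal to the rank: 3.

3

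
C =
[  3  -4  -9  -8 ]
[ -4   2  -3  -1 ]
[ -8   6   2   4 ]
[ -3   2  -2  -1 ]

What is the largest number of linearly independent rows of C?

Row reduce to echelon form.
R2 ← R2 + (4/3)·R1: [0, -10/3, -15, -35/3]
R3 ← R3 + (8/3)·R1: [0, -14/3, -22, -52/3]
R4 ← R4 + R1: [0, -2, -11, -9]
R3 ← R3 − (7/5)·R2: [0, 0, -1, -1]
R4 ← R4 − (3/5)·R2: [0, 0, -2, -2]
R4 ← R4 − (2)·R3: [0, 0, 0, 0]
Echelon form has 3 nonzero rows, so rank(C) = 3.
The rank gives the maximum number of linearly independent rows: 3.

3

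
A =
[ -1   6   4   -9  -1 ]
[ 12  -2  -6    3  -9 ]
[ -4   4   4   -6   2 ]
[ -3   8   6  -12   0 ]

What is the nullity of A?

Row reduce to echelon form.
R2 ← R2 + (12)·R1: [0, 70, 42, -105, -21]
R3 ← R3 − (4)·R1: [0, -20, -12, 30, 6]
R4 ← R4 − (3)·R1: [0, -10, -6, 15, 3]
R3 ← R3 + (2/7)·R2: [0, 0, 0, 0, 0]
R4 ← R4 + (1/7)·R2: [0, 0, 0, 0, 0]
2 nonzero rows, so rank(A) = 2.
A has 5 columns; by rank–nullity, nullity = 5 − 2 = 3.

3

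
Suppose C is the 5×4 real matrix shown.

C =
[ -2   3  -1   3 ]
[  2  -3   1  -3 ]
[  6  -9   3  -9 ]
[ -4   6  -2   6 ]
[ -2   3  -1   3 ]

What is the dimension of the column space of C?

Row reduce to echelon form.
R2 ← R2 + R1: [0, 0, 0, 0]
R3 ← R3 + (3)·R1: [0, 0, 0, 0]
R4 ← R4 − (2)·R1: [0, 0, 0, 0]
R5 ← R5 − R1: [0, 0, 0, 0]
Echelon form has 1 nonzero row, so rank(C) = 1.
The column space has dimension equal to the rank: 1.

1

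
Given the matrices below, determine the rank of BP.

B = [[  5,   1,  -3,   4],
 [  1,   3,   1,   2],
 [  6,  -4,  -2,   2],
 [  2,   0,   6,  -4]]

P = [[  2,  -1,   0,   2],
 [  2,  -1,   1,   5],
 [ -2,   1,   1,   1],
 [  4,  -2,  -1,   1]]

First compute BP:
[[ 34, -17,  -6,  16],
 [ 14,  -7,   2,  20],
 [ 16,  -8,  -8,  -8],
 [-24,  12,  10,   6]]
Now row reduce the product.
R2 ← R2 − (7/17)·R1: [0, 0, 76/17, 228/17]
R3 ← R3 − (8/17)·R1: [0, 0, -88/17, -264/17]
R4 ← R4 + (12/17)·R1: [0, 0, 98/17, 294/17]
R3 ← R3 + (22/19)·R2: [0, 0, 0, 0]
R4 ← R4 − (49/38)·R2: [0, 0, 0, 0]
2 nonzero rows, so rank(BP) = 2.

2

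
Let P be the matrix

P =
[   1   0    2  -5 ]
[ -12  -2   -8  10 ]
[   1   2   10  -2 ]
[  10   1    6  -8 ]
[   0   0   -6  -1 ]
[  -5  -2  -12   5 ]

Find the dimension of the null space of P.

Row reduce to echelon form.
R2 ← R2 + (12)·R1: [0, -2, 16, -50]
R3 ← R3 − R1: [0, 2, 8, 3]
R4 ← R4 − (10)·R1: [0, 1, -14, 42]
R6 ← R6 + (5)·R1: [0, -2, -2, -20]
R3 ← R3 + R2: [0, 0, 24, -47]
R4 ← R4 + (1/2)·R2: [0, 0, -6, 17]
R6 ← R6 − R2: [0, 0, -18, 30]
R4 ← R4 + (1/4)·R3: [0, 0, 0, 21/4]
R5 ← R5 + (1/4)·R3: [0, 0, 0, -51/4]
R6 ← R6 + (3/4)·R3: [0, 0, 0, -21/4]
R5 ← R5 + (17/7)·R4: [0, 0, 0, 0]
R6 ← R6 + R4: [0, 0, 0, 0]
4 nonzero rows, so rank(P) = 4.
P has 4 columns; by rank–nullity, nullity = 4 − 4 = 0.

0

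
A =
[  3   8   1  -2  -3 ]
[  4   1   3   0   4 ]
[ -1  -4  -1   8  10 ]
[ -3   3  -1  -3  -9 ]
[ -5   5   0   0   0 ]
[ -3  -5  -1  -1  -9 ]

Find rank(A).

Row reduce to echelon form.
R2 ← R2 − (4/3)·R1: [0, -29/3, 5/3, 8/3, 8]
R3 ← R3 + (1/3)·R1: [0, -4/3, -2/3, 22/3, 9]
R4 ← R4 + R1: [0, 11, 0, -5, -12]
R5 ← R5 + (5/3)·R1: [0, 55/3, 5/3, -10/3, -5]
R6 ← R6 + R1: [0, 3, 0, -3, -12]
R3 ← R3 − (4/29)·R2: [0, 0, -26/29, 202/29, 229/29]
R4 ← R4 + (33/29)·R2: [0, 0, 55/29, -57/29, -84/29]
R5 ← R5 + (55/29)·R2: [0, 0, 140/29, 50/29, 295/29]
R6 ← R6 + (9/29)·R2: [0, 0, 15/29, -63/29, -276/29]
R4 ← R4 + (55/26)·R3: [0, 0, 0, 166/13, 359/26]
R5 ← R5 + (70/13)·R3: [0, 0, 0, 510/13, 685/13]
R6 ← R6 + (15/26)·R3: [0, 0, 0, 24/13, -129/26]
R5 ← R5 − (255/83)·R4: [0, 0, 0, 0, 1705/166]
R6 ← R6 − (12/83)·R4: [0, 0, 0, 0, -1155/166]
R6 ← R6 + (21/31)·R5: [0, 0, 0, 0, 0]
Echelon form has 5 nonzero rows, so rank(A) = 5.

5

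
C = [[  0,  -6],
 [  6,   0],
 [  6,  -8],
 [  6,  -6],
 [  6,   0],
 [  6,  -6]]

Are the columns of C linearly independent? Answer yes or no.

yes

Row reduce C to echelon form.
Swap R1 ↔ R2
R3 ← R3 − R1: [0, -8]
R4 ← R4 − R1: [0, -6]
R5 ← R5 − R1: [0, 0]
R6 ← R6 − R1: [0, -6]
R3 ← R3 − (4/3)·R2: [0, 0]
R4 ← R4 − R2: [0, 0]
R6 ← R6 − R2: [0, 0]
2 pivots among 2 columns.
Every column is a pivot column, so the columns are linearly independent.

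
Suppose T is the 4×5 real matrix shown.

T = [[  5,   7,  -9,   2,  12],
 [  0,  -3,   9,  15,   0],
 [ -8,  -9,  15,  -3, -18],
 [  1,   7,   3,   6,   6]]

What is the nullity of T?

2

Row reduce to echelon form.
R3 ← R3 + (8/5)·R1: [0, 11/5, 3/5, 1/5, 6/5]
R4 ← R4 − (1/5)·R1: [0, 28/5, 24/5, 28/5, 18/5]
R3 ← R3 + (11/15)·R2: [0, 0, 36/5, 56/5, 6/5]
R4 ← R4 + (28/15)·R2: [0, 0, 108/5, 168/5, 18/5]
R4 ← R4 − (3)·R3: [0, 0, 0, 0, 0]
3 nonzero rows, so rank(T) = 3.
T has 5 columns; by rank–nullity, nullity = 5 − 3 = 2.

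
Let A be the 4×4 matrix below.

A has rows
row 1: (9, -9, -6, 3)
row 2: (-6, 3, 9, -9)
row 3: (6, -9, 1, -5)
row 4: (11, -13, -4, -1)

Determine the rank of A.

2

Row reduce to echelon form.
R2 ← R2 + (2/3)·R1: [0, -3, 5, -7]
R3 ← R3 − (2/3)·R1: [0, -3, 5, -7]
R4 ← R4 − (11/9)·R1: [0, -2, 10/3, -14/3]
R3 ← R3 − R2: [0, 0, 0, 0]
R4 ← R4 − (2/3)·R2: [0, 0, 0, 0]
Echelon form has 2 nonzero rows, so rank(A) = 2.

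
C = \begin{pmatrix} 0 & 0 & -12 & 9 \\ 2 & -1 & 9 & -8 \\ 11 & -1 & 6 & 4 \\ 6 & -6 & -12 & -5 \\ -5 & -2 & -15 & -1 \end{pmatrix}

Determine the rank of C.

Row reduce to echelon form.
Swap R1 ↔ R2
R3 ← R3 − (11/2)·R1: [0, 9/2, -87/2, 48]
R4 ← R4 − (3)·R1: [0, -3, -39, 19]
R5 ← R5 + (5/2)·R1: [0, -9/2, 15/2, -21]
Swap R2 ↔ R3
R4 ← R4 + (2/3)·R2: [0, 0, -68, 51]
R5 ← R5 + R2: [0, 0, -36, 27]
R4 ← R4 − (17/3)·R3: [0, 0, 0, 0]
R5 ← R5 − (3)·R3: [0, 0, 0, 0]
Echelon form has 3 nonzero rows, so rank(C) = 3.

3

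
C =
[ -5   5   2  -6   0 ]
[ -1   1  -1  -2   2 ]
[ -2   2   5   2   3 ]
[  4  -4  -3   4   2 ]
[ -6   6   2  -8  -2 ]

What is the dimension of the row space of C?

3

Row reduce to echelon form.
R2 ← R2 − (1/5)·R1: [0, 0, -7/5, -4/5, 2]
R3 ← R3 − (2/5)·R1: [0, 0, 21/5, 22/5, 3]
R4 ← R4 + (4/5)·R1: [0, 0, -7/5, -4/5, 2]
R5 ← R5 − (6/5)·R1: [0, 0, -2/5, -4/5, -2]
R3 ← R3 + (3)·R2: [0, 0, 0, 2, 9]
R4 ← R4 − R2: [0, 0, 0, 0, 0]
R5 ← R5 − (2/7)·R2: [0, 0, 0, -4/7, -18/7]
R5 ← R5 + (2/7)·R3: [0, 0, 0, 0, 0]
Echelon form has 3 nonzero rows, so rank(C) = 3.
The row space has dimension equal to the rank: 3.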